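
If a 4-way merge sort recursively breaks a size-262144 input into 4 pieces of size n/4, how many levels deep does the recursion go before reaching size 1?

For divide and conquer with division factor 4:

Problem sizes at each level:
Level 0: 262144
Level 1: 65536
Level 2: 16384
Level 3: 4096
Level 4: 1024
Level 5: 256
Level 6: 64
Level 7: 16
Level 8: 4
Level 9: 1

The root is level 0 and the size-1 base case is level 9 (the tree spans levels 0 through 9, i.e. 10 levels counting the root), so the depth is the number of divisions: log_4(262144) = 9

The recursion tree depth is log_4(262144) = 9. At each level, the problem size is divided by 4, so it takes 9 divisions to reduce to a base case of size 1. The algorithm makes 4 recursive calls at each level.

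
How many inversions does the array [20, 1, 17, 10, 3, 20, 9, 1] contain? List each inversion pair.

Finding inversions in [20, 1, 17, 10, 3, 20, 9, 1]:

(0, 1): arr[0]=20 > arr[1]=1
(0, 2): arr[0]=20 > arr[2]=17
(0, 3): arr[0]=20 > arr[3]=10
(0, 4): arr[0]=20 > arr[4]=3
(0, 6): arr[0]=20 > arr[6]=9
(0, 7): arr[0]=20 > arr[7]=1
(2, 3): arr[2]=17 > arr[3]=10
(2, 4): arr[2]=17 > arr[4]=3
(2, 6): arr[2]=17 > arr[6]=9
(2, 7): arr[2]=17 > arr[7]=1
(3, 4): arr[3]=10 > arr[4]=3
(3, 6): arr[3]=10 > arr[6]=9
(3, 7): arr[3]=10 > arr[7]=1
(4, 7): arr[4]=3 > arr[7]=1
(5, 6): arr[5]=20 > arr[6]=9
(5, 7): arr[5]=20 > arr[7]=1
(6, 7): arr[6]=9 > arr[7]=1

Total inversions: 17

The array has 17 inversion(s): (0,1), (0,2), (0,3), (0,4), (0,6), (0,7), (2,3), (2,4), (2,6), (2,7), (3,4), (3,6), (3,7), (4,7), (5,6), (5,7), (6,7). Each pair (i,j) satisfies i < j and arr[i] > arr[j].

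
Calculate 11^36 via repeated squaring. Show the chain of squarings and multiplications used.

Computing 11^36 by squaring (build up from 11^1; each line after the first costs one multiplication):

11^1 = 11
11^2 = (11^1)^2 = 11^2 = 121
11^4 = (11^2)^2 = 121^2 = 14641
11^8 = (11^4)^2 = 14641^2 = 214358881
11^9 = 11 * 11^8 = 11 * 214358881 = 2357947691
11^18 = (11^9)^2 = 2357947691^2 = 5559917313492231481
11^36 = (11^18)^2 = 5559917313492231481^2 = 30912680532870672635673352936887453361

Result: 30912680532870672635673352936887453361
Multiplications needed: 6 (6 lines after 11^1)

11^36 = 30912680532870672635673352936887453361. Using exponentiation by squaring, this requires 6 multiplications. The key idea: if the exponent is even, square the half-power; if odd, multiply by the base once.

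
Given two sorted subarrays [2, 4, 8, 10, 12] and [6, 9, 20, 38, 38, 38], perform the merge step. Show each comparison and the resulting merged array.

Merging process:

Compare 2 vs 6: take 2 from left. Merged: [2]
Compare 4 vs 6: take 4 from left. Merged: [2, 4]
Compare 8 vs 6: take 6 from right. Merged: [2, 4, 6]
Compare 8 vs 9: take 8 from left. Merged: [2, 4, 6, 8]
Compare 10 vs 9: take 9 from right. Merged: [2, 4, 6, 8, 9]
Compare 10 vs 20: take 10 from left. Merged: [2, 4, 6, 8, 9, 10]
Compare 12 vs 20: take 12 from left. Merged: [2, 4, 6, 8, 9, 10, 12]
Append remaining from right: [20, 38, 38, 38]. Merged: [2, 4, 6, 8, 9, 10, 12, 20, 38, 38, 38]

Final merged array: [2, 4, 6, 8, 9, 10, 12, 20, 38, 38, 38]
Total comparisons: 7

The merged array is [2, 4, 6, 8, 9, 10, 12, 20, 38, 38, 38], requiring 7 comparisons. The merge step runs in O(n) time where n is the total number of elements.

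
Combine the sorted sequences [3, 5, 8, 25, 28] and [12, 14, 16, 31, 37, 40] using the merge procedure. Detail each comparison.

Merging process:

Compare 3 vs 12: take 3 from left. Merged: [3]
Compare 5 vs 12: take 5 from left. Merged: [3, 5]
Compare 8 vs 12: take 8 from left. Merged: [3, 5, 8]
Compare 25 vs 12: take 12 from right. Merged: [3, 5, 8, 12]
Compare 25 vs 14: take 14 from right. Merged: [3, 5, 8, 12, 14]
Compare 25 vs 16: take 16 from right. Merged: [3, 5, 8, 12, 14, 16]
Compare 25 vs 31: take 25 from left. Merged: [3, 5, 8, 12, 14, 16, 25]
Compare 28 vs 31: take 28 from left. Merged: [3, 5, 8, 12, 14, 16, 25, 28]
Append remaining from right: [31, 37, 40]. Merged: [3, 5, 8, 12, 14, 16, 25, 28, 31, 37, 40]

Final merged array: [3, 5, 8, 12, 14, 16, 25, 28, 31, 37, 40]
Total comparisons: 8

The merged array is [3, 5, 8, 12, 14, 16, 25, 28, 31, 37, 40], requiring 8 comparisons. The merge step runs in O(n) time where n is the total number of elements.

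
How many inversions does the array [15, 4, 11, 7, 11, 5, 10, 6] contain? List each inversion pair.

Finding inversions in [15, 4, 11, 7, 11, 5, 10, 6]:

(0, 1): arr[0]=15 > arr[1]=4
(0, 2): arr[0]=15 > arr[2]=11
(0, 3): arr[0]=15 > arr[3]=7
(0, 4): arr[0]=15 > arr[4]=11
(0, 5): arr[0]=15 > arr[5]=5
(0, 6): arr[0]=15 > arr[6]=10
(0, 7): arr[0]=15 > arr[7]=6
(2, 3): arr[2]=11 > arr[3]=7
(2, 5): arr[2]=11 > arr[5]=5
(2, 6): arr[2]=11 > arr[6]=10
(2, 7): arr[2]=11 > arr[7]=6
(3, 5): arr[3]=7 > arr[5]=5
(3, 7): arr[3]=7 > arr[7]=6
(4, 5): arr[4]=11 > arr[5]=5
(4, 6): arr[4]=11 > arr[6]=10
(4, 7): arr[4]=11 > arr[7]=6
(6, 7): arr[6]=10 > arr[7]=6

Total inversions: 17

The array has 17 inversion(s): (0,1), (0,2), (0,3), (0,4), (0,5), (0,6), (0,7), (2,3), (2,5), (2,6), (2,7), (3,5), (3,7), (4,5), (4,6), (4,7), (6,7). Each pair (i,j) satisfies i < j and arr[i] > arr[j].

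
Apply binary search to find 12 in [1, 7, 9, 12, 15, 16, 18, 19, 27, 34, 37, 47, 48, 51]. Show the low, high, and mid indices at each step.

Binary search for 12 in [1, 7, 9, 12, 15, 16, 18, 19, 27, 34, 37, 47, 48, 51]:

lo=0, hi=13, mid=6, arr[mid]=18 -> 18 > 12, search left half
lo=0, hi=5, mid=2, arr[mid]=9 -> 9 < 12, search right half
lo=3, hi=5, mid=4, arr[mid]=15 -> 15 > 12, search left half
lo=3, hi=3, mid=3, arr[mid]=12 -> Found target at index 3!

Binary search finds 12 at index 3 after 4 comparisons. The search repeatedly halves the search space by comparing with the middle element.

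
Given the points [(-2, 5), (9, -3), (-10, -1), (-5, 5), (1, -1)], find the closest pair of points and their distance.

Computing all pairwise distances among 5 points:

d((-2, 5), (9, -3)) = 13.6015
d((-2, 5), (-10, -1)) = 10.0
d((-2, 5), (-5, 5)) = 3.0 <-- minimum
d((-2, 5), (1, -1)) = 6.7082
d((9, -3), (-10, -1)) = 19.105
d((9, -3), (-5, 5)) = 16.1245
d((9, -3), (1, -1)) = 8.2462
d((-10, -1), (-5, 5)) = 7.8102
d((-10, -1), (1, -1)) = 11.0
d((-5, 5), (1, -1)) = 8.4853

Closest pair: (-2, 5) and (-5, 5) with distance 3.0

The closest pair is (-2, 5) and (-5, 5) with Euclidean distance 3.0. For 5 points, brute-force pairwise comparison is shown above. For large n, the divide-and-conquer algorithm (sort by x, recurse on halves, check the dividing strip) achieves O(n log n).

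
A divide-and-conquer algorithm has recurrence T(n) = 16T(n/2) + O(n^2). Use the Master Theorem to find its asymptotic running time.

Master Theorem for T(n) = 16T(n/2) + O(n^2):

a = 16, b = 2, c = 2
log_b(a) = log_2(16) = 4.0000

Case 1: c = 2 < log_2(16) = 4.0000
T(n) = O(n^(log_2 16)) = O(n^4)

For T(n) = 16T(n/2) + O(n^2): log_2(16) = 4.0000. This is Case 1 of the Master Theorem (c < log_b(a), work dominated by leaves), giving O(n^4).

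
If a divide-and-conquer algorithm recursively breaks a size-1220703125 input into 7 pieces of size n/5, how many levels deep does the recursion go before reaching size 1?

For divide and conquer with division factor 5:

Problem sizes at each level:
Level 0: 1220703125
Level 1: 244140625
Level 2: 48828125
Level 3: 9765625
Level 4: 1953125
Level 5: 390625
Level 6: 78125
Level 7: 15625
Level 8: 3125
Level 9: 625
Level 10: 125
Level 11: 25
Level 12: 5
Level 13: 1

The root is level 0 and the size-1 base case is level 13 (the tree spans levels 0 through 13, i.e. 14 levels counting the root), so the depth is the number of divisions: log_5(1220703125) = 13

The recursion tree depth is log_5(1220703125) = 13. At each level, the problem size is divided by 5, so it takes 13 divisions to reduce to a base case of size 1. The algorithm makes 7 recursive calls at each level.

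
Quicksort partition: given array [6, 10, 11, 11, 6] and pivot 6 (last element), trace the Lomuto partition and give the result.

Lomuto partition with pivot = 6:

Initial array: [6, 10, 11, 11, 6]

arr[0]=6 <= 6: swap with position 0, array becomes [6, 10, 11, 11, 6]
arr[1]=10 > 6: no swap
arr[2]=11 > 6: no swap
arr[3]=11 > 6: no swap

Place pivot at position 1: [6, 6, 11, 11, 10]
Pivot position: 1

After partitioning with pivot 6, the array becomes [6, 6, 11, 11, 10]. The pivot is placed at index 1. All elements to the left of the pivot are <= 6, and all elements to the right are > 6.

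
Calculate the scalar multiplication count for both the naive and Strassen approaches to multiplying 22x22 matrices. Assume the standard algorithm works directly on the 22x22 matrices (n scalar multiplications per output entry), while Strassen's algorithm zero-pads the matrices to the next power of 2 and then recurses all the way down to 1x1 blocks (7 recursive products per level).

Matrix multiplication for 22x22 matrices:

Strassen's algorithm requires power-of-2 dimensions. Pad 22x22 to 32x32 (next power of 2).

Standard algorithm: 22^3 = 10648 multiplications
Strassen's algorithm: 7^(log2(32)) = 7^5 = 16807 multiplications
Difference: 10648 - 16807 = -6159 (Strassen uses MORE here due to padding overhead — for small or just-over-power-of-2 n, padding can outweigh the per-level savings)

Standard: 10648 multiplications (22^3). Strassen: 16807 multiplications (7^5, after padding to 32x32). Strassen reduces 8 recursive multiplications to 7 at each level.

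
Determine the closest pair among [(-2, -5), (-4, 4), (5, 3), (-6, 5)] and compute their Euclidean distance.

Computing all pairwise distances among 4 points:

d((-2, -5), (-4, 4)) = 9.2195
d((-2, -5), (5, 3)) = 10.6301
d((-2, -5), (-6, 5)) = 10.7703
d((-4, 4), (5, 3)) = 9.0554
d((-4, 4), (-6, 5)) = 2.2361 <-- minimum
d((5, 3), (-6, 5)) = 11.1803

Closest pair: (-4, 4) and (-6, 5) with distance 2.2361

The closest pair is (-4, 4) and (-6, 5) with Euclidean distance 2.2361. For 4 points, brute-force pairwise comparison is shown above. For large n, the divide-and-conquer algorithm (sort by x, recurse on halves, check the dividing strip) achieves O(n log n).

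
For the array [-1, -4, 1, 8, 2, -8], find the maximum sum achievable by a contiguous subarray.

Using Kadane's algorithm on [-1, -4, 1, 8, 2, -8]:

Scanning through the array:
Position 1 (value -4): max_ending_here = -4, max_so_far = -1
Position 2 (value 1): max_ending_here = 1, max_so_far = 1
Position 3 (value 8): max_ending_here = 9, max_so_far = 9
Position 4 (value 2): max_ending_here = 11, max_so_far = 11
Position 5 (value -8): max_ending_here = 3, max_so_far = 11

Maximum subarray: [1, 8, 2]
Maximum sum: 11

The maximum subarray is [1, 8, 2] with sum 11. This subarray runs from index 2 to index 4.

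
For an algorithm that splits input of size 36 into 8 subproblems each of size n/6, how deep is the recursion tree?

For divide and conquer with division factor 6:

Problem sizes at each level:
Level 0: 36
Level 1: 6
Level 2: 1

The root is level 0 and the size-1 base case is level 2 (the tree spans levels 0 through 2, i.e. 3 levels counting the root), so the depth is the number of divisions: log_6(36) = 2

The recursion tree depth is log_6(36) = 2. At each level, the problem size is divided by 6, so it takes 2 divisions to reduce to a base case of size 1. The algorithm makes 8 recursive calls at each level.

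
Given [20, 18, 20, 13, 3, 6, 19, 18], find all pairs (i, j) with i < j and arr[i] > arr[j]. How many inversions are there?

Finding inversions in [20, 18, 20, 13, 3, 6, 19, 18]:

(0, 1): arr[0]=20 > arr[1]=18
(0, 3): arr[0]=20 > arr[3]=13
(0, 4): arr[0]=20 > arr[4]=3
(0, 5): arr[0]=20 > arr[5]=6
(0, 6): arr[0]=20 > arr[6]=19
(0, 7): arr[0]=20 > arr[7]=18
(1, 3): arr[1]=18 > arr[3]=13
(1, 4): arr[1]=18 > arr[4]=3
(1, 5): arr[1]=18 > arr[5]=6
(2, 3): arr[2]=20 > arr[3]=13
(2, 4): arr[2]=20 > arr[4]=3
(2, 5): arr[2]=20 > arr[5]=6
(2, 6): arr[2]=20 > arr[6]=19
(2, 7): arr[2]=20 > arr[7]=18
(3, 4): arr[3]=13 > arr[4]=3
(3, 5): arr[3]=13 > arr[5]=6
(6, 7): arr[6]=19 > arr[7]=18

Total inversions: 17

The array has 17 inversion(s): (0,1), (0,3), (0,4), (0,5), (0,6), (0,7), (1,3), (1,4), (1,5), (2,3), (2,4), (2,5), (2,6), (2,7), (3,4), (3,5), (6,7). Each pair (i,j) satisfies i < j and arr[i] > arr[j].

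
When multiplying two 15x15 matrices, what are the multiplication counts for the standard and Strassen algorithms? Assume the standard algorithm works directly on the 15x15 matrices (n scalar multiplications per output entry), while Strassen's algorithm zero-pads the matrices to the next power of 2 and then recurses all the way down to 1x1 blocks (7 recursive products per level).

Matrix multiplication for 15x15 matrices:

Strassen's algorithm requires power-of-2 dimensions. Pad 15x15 to 16x16 (next power of 2).

Standard algorithm: 15^3 = 3375 multiplications
Strassen's algorithm: 7^(log2(16)) = 7^4 = 2401 multiplications
Savings: 3375 - 2401 = 974 multiplications

Standard: 3375 multiplications (15^3). Strassen: 2401 multiplications (7^4, after padding to 16x16). Strassen reduces 8 recursive multiplications to 7 at each level.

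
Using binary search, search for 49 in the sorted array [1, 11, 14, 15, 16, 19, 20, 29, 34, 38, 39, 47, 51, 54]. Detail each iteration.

Binary search for 49 in [1, 11, 14, 15, 16, 19, 20, 29, 34, 38, 39, 47, 51, 54]:

lo=0, hi=13, mid=6, arr[mid]=20 -> 20 < 49, search right half
lo=7, hi=13, mid=10, arr[mid]=39 -> 39 < 49, search right half
lo=11, hi=13, mid=12, arr[mid]=51 -> 51 > 49, search left half
lo=11, hi=11, mid=11, arr[mid]=47 -> 47 < 49, search right half
lo=12 > hi=11, target 49 not found

Binary search determines that 49 is not in the array after 4 comparisons. The search space was exhausted without finding the target.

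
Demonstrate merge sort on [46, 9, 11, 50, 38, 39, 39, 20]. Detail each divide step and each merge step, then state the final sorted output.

Merge sort trace:

Split: [46, 9, 11, 50, 38, 39, 39, 20] -> [46, 9, 11, 50] and [38, 39, 39, 20]
  Split: [46, 9, 11, 50] -> [46, 9] and [11, 50]
    Split: [46, 9] -> [46] and [9]
    Merge: [46] + [9] -> [9, 46]
    Split: [11, 50] -> [11] and [50]
    Merge: [11] + [50] -> [11, 50]
  Merge: [9, 46] + [11, 50] -> [9, 11, 46, 50]
  Split: [38, 39, 39, 20] -> [38, 39] and [39, 20]
    Split: [38, 39] -> [38] and [39]
    Merge: [38] + [39] -> [38, 39]
    Split: [39, 20] -> [39] and [20]
    Merge: [39] + [20] -> [20, 39]
  Merge: [38, 39] + [20, 39] -> [20, 38, 39, 39]
Merge: [9, 11, 46, 50] + [20, 38, 39, 39] -> [9, 11, 20, 38, 39, 39, 46, 50]

Final sorted array: [9, 11, 20, 38, 39, 39, 46, 50]

The merge sort proceeds by recursively splitting the array and merging sorted halves.
After all merges, the sorted array is [9, 11, 20, 38, 39, 39, 46, 50].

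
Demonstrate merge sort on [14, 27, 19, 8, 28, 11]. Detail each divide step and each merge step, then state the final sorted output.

Merge sort trace:

Split: [14, 27, 19, 8, 28, 11] -> [14, 27, 19] and [8, 28, 11]
  Split: [14, 27, 19] -> [14] and [27, 19]
    Split: [27, 19] -> [27] and [19]
    Merge: [27] + [19] -> [19, 27]
  Merge: [14] + [19, 27] -> [14, 19, 27]
  Split: [8, 28, 11] -> [8] and [28, 11]
    Split: [28, 11] -> [28] and [11]
    Merge: [28] + [11] -> [11, 28]
  Merge: [8] + [11, 28] -> [8, 11, 28]
Merge: [14, 19, 27] + [8, 11, 28] -> [8, 11, 14, 19, 27, 28]

Final sorted array: [8, 11, 14, 19, 27, 28]

The merge sort proceeds by recursively splitting the array and merging sorted halves.
After all merges, the sorted array is [8, 11, 14, 19, 27, 28].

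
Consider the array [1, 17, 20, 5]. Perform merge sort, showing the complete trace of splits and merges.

Merge sort trace:

Split: [1, 17, 20, 5] -> [1, 17] and [20, 5]
  Split: [1, 17] -> [1] and [17]
  Merge: [1] + [17] -> [1, 17]
  Split: [20, 5] -> [20] and [5]
  Merge: [20] + [5] -> [5, 20]
Merge: [1, 17] + [5, 20] -> [1, 5, 17, 20]

Final sorted array: [1, 5, 17, 20]

The merge sort proceeds by recursively splitting the array and merging sorted halves.
After all merges, the sorted array is [1, 5, 17, 20].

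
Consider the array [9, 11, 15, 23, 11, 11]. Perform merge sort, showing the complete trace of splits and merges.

Merge sort trace:

Split: [9, 11, 15, 23, 11, 11] -> [9, 11, 15] and [23, 11, 11]
  Split: [9, 11, 15] -> [9] and [11, 15]
    Split: [11, 15] -> [11] and [15]
    Merge: [11] + [15] -> [11, 15]
  Merge: [9] + [11, 15] -> [9, 11, 15]
  Split: [23, 11, 11] -> [23] and [11, 11]
    Split: [11, 11] -> [11] and [11]
    Merge: [11] + [11] -> [11, 11]
  Merge: [23] + [11, 11] -> [11, 11, 23]
Merge: [9, 11, 15] + [11, 11, 23] -> [9, 11, 11, 11, 15, 23]

Final sorted array: [9, 11, 11, 11, 15, 23]

The merge sort proceeds by recursively splitting the array and merging sorted halves.
After all merges, the sorted array is [9, 11, 11, 11, 15, 23].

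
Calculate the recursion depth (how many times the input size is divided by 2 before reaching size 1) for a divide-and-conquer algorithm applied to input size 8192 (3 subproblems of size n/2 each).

For divide and conquer with division factor 2:

Problem sizes at each level:
Level 0: 8192
Level 1: 4096
Level 2: 2048
Level 3: 1024
Level 4: 512
Level 5: 256
Level 6: 128
Level 7: 64
Level 8: 32
Level 9: 16
Level 10: 8
Level 11: 4
Level 12: 2
Level 13: 1

The root is level 0 and the size-1 base case is level 13 (the tree spans levels 0 through 13, i.e. 14 levels counting the root), so the depth is the number of divisions: log_2(8192) = 13

The recursion tree depth is log_2(8192) = 13. At each level, the problem size is divided by 2, so it takes 13 divisions to reduce to a base case of size 1. The algorithm makes 3 recursive calls at each level.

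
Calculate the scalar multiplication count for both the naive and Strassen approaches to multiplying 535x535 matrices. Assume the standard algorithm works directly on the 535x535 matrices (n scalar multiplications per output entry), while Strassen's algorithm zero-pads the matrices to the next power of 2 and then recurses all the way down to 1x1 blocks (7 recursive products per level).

Matrix multiplication for 535x535 matrices:

Strassen's algorithm requires power-of-2 dimensions. Pad 535x535 to 1024x1024 (next power of 2).

Standard algorithm: 535^3 = 153130375 multiplications
Strassen's algorithm: 7^(log2(1024)) = 7^10 = 282475249 multiplications
Difference: 153130375 - 282475249 = -129344874 (Strassen uses MORE here due to padding overhead — for small or just-over-power-of-2 n, padding can outweigh the per-level savings)

Standard: 153130375 multiplications (535^3). Strassen: 282475249 multiplications (7^10, after padding to 1024x1024). Strassen reduces 8 recursive multiplications to 7 at each level.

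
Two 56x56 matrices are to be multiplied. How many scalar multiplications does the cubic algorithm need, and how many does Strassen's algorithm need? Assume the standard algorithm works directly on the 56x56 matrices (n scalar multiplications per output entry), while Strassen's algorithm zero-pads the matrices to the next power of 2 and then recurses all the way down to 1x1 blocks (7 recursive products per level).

Matrix multiplication for 56x56 matrices:

Strassen's algorithm requires power-of-2 dimensions. Pad 56x56 to 64x64 (next power of 2).

Standard algorithm: 56^3 = 175616 multiplications
Strassen's algorithm: 7^(log2(64)) = 7^6 = 117649 multiplications
Savings: 175616 - 117649 = 57967 multiplications

Standard: 175616 multiplications (56^3). Strassen: 117649 multiplications (7^6, after padding to 64x64). Strassen reduces 8 recursive multiplications to 7 at each level.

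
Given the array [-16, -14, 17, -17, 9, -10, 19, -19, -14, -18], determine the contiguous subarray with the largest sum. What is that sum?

Using Kadane's algorithm on [-16, -14, 17, -17, 9, -10, 19, -19, -14, -18]:

Scanning through the array:
Position 1 (value -14): max_ending_here = -14, max_so_far = -14
Position 2 (value 17): max_ending_here = 17, max_so_far = 17
Position 3 (value -17): max_ending_here = 0, max_so_far = 17
Position 4 (value 9): max_ending_here = 9, max_so_far = 17
Position 5 (value -10): max_ending_here = -1, max_so_far = 17
Position 6 (value 19): max_ending_here = 19, max_so_far = 19
Position 7 (value -19): max_ending_here = 0, max_so_far = 19
Position 8 (value -14): max_ending_here = -14, max_so_far = 19
Position 9 (value -18): max_ending_here = -18, max_so_far = 19

Maximum subarray: [19]
Maximum sum: 19

The maximum subarray is [19] with sum 19. This subarray runs from index 6 to index 6.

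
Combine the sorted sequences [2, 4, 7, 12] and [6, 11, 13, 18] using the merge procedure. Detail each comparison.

Merging process:

Compare 2 vs 6: take 2 from left. Merged: [2]
Compare 4 vs 6: take 4 from left. Merged: [2, 4]
Compare 7 vs 6: take 6 from right. Merged: [2, 4, 6]
Compare 7 vs 11: take 7 from left. Merged: [2, 4, 6, 7]
Compare 12 vs 11: take 11 from right. Merged: [2, 4, 6, 7, 11]
Compare 12 vs 13: take 12 from left. Merged: [2, 4, 6, 7, 11, 12]
Append remaining from right: [13, 18]. Merged: [2, 4, 6, 7, 11, 12, 13, 18]

Final merged array: [2, 4, 6, 7, 11, 12, 13, 18]
Total comparisons: 6

The merged array is [2, 4, 6, 7, 11, 12, 13, 18], requiring 6 comparisons. The merge step runs in O(n) time where n is the total number of elements.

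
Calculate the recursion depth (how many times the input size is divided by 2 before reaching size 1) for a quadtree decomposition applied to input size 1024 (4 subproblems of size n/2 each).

For divide and conquer with division factor 2:

Problem sizes at each level:
Level 0: 1024
Level 1: 512
Level 2: 256
Level 3: 128
Level 4: 64
Level 5: 32
Level 6: 16
Level 7: 8
Level 8: 4
Level 9: 2
Level 10: 1

The root is level 0 and the size-1 base case is level 10 (the tree spans levels 0 through 10, i.e. 11 levels counting the root), so the depth is the number of divisions: log_2(1024) = 10

The recursion tree depth is log_2(1024) = 10. At each level, the problem size is divided by 2, so it takes 10 divisions to reduce to a base case of size 1. The algorithm makes 4 recursive calls at each level.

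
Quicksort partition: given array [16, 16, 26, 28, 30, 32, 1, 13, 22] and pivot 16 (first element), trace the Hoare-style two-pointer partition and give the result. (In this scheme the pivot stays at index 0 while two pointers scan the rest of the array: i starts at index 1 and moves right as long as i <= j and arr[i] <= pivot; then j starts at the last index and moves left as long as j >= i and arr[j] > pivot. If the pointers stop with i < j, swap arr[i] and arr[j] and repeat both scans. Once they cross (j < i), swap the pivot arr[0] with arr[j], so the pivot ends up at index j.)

Hoare-style two-pointer partition with pivot = 16:

Initial array: [16, 16, 26, 28, 30, 32, 1, 13, 22]

Pointers start at i = 1, j = 8.
i stops at index 2 (arr[2]=26 > 16), j stops at index 7 (arr[7]=13 <= 16): swap arr[2] and arr[7], array becomes [16, 16, 13, 28, 30, 32, 1, 26, 22]
i stops at index 3 (arr[3]=28 > 16), j stops at index 6 (arr[6]=1 <= 16): swap arr[3] and arr[6], array becomes [16, 16, 13, 1, 30, 32, 28, 26, 22]
i ends at 4, j ends at 3: the pointers have crossed (j < i), so scanning stops.

Swap pivot arr[0] with arr[3] to place pivot at position 3: [1, 16, 13, 16, 30, 32, 28, 26, 22]
Pivot position: 3

After partitioning with pivot 16, the array becomes [1, 16, 13, 16, 30, 32, 28, 26, 22]. The pivot is placed at index 3. All elements to the left of the pivot are <= 16, and all elements to the right are > 16.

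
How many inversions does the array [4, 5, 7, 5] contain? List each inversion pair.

Finding inversions in [4, 5, 7, 5]:

(2, 3): arr[2]=7 > arr[3]=5

Total inversions: 1

The array has 1 inversion(s): (2,3). Each pair (i,j) satisfies i < j and arr[i] > arr[j].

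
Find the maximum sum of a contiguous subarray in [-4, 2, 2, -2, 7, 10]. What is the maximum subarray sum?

Using Kadane's algorithm on [-4, 2, 2, -2, 7, 10]:

Scanning through the array:
Position 1 (value 2): max_ending_here = 2, max_so_far = 2
Position 2 (value 2): max_ending_here = 4, max_so_far = 4
Position 3 (value -2): max_ending_here = 2, max_so_far = 4
Position 4 (value 7): max_ending_here = 9, max_so_far = 9
Position 5 (value 10): max_ending_here = 19, max_so_far = 19

Maximum subarray: [2, 2, -2, 7, 10]
Maximum sum: 19

The maximum subarray is [2, 2, -2, 7, 10] with sum 19. This subarray runs from index 1 to index 5.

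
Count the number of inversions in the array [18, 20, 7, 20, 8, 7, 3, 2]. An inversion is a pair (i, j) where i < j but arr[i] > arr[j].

Finding inversions in [18, 20, 7, 20, 8, 7, 3, 2]:

(0, 2): arr[0]=18 > arr[2]=7
(0, 4): arr[0]=18 > arr[4]=8
(0, 5): arr[0]=18 > arr[5]=7
(0, 6): arr[0]=18 > arr[6]=3
(0, 7): arr[0]=18 > arr[7]=2
(1, 2): arr[1]=20 > arr[2]=7
(1, 4): arr[1]=20 > arr[4]=8
(1, 5): arr[1]=20 > arr[5]=7
(1, 6): arr[1]=20 > arr[6]=3
(1, 7): arr[1]=20 > arr[7]=2
(2, 6): arr[2]=7 > arr[6]=3
(2, 7): arr[2]=7 > arr[7]=2
(3, 4): arr[3]=20 > arr[4]=8
(3, 5): arr[3]=20 > arr[5]=7
(3, 6): arr[3]=20 > arr[6]=3
(3, 7): arr[3]=20 > arr[7]=2
(4, 5): arr[4]=8 > arr[5]=7
(4, 6): arr[4]=8 > arr[6]=3
(4, 7): arr[4]=8 > arr[7]=2
(5, 6): arr[5]=7 > arr[6]=3
(5, 7): arr[5]=7 > arr[7]=2
(6, 7): arr[6]=3 > arr[7]=2

Total inversions: 22

The array has 22 inversion(s): (0,2), (0,4), (0,5), (0,6), (0,7), (1,2), (1,4), (1,5), (1,6), (1,7), (2,6), (2,7), (3,4), (3,5), (3,6), (3,7), (4,5), (4,6), (4,7), (5,6), (5,7), (6,7). Each pair (i,j) satisfies i < j and arr[i] > arr[j].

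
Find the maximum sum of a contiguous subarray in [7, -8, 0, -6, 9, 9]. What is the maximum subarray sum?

Using Kadane's algorithm on [7, -8, 0, -6, 9, 9]:

Scanning through the array:
Position 1 (value -8): max_ending_here = -1, max_so_far = 7
Position 2 (value 0): max_ending_here = 0, max_so_far = 7
Position 3 (value -6): max_ending_here = -6, max_so_far = 7
Position 4 (value 9): max_ending_here = 9, max_so_far = 9
Position 5 (value 9): max_ending_here = 18, max_so_far = 18

Maximum subarray: [9, 9]
Maximum sum: 18

The maximum subarray is [9, 9] with sum 18. This subarray runs from index 4 to index 5.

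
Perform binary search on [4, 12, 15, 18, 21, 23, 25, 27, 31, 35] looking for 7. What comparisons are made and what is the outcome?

Binary search for 7 in [4, 12, 15, 18, 21, 23, 25, 27, 31, 35]:

lo=0, hi=9, mid=4, arr[mid]=21 -> 21 > 7, search left half
lo=0, hi=3, mid=1, arr[mid]=12 -> 12 > 7, search left half
lo=0, hi=0, mid=0, arr[mid]=4 -> 4 < 7, search right half
lo=1 > hi=0, target 7 not found

Binary search determines that 7 is not in the array after 3 comparisons. The search space was exhausted without finding the target.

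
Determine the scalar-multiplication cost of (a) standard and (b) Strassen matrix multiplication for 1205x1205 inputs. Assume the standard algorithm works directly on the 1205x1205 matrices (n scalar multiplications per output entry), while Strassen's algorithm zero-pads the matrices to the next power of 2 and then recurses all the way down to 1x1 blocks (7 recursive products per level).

Matrix multiplication for 1205x1205 matrices:

Strassen's algorithm requires power-of-2 dimensions. Pad 1205x1205 to 2048x2048 (next power of 2).

Standard algorithm: 1205^3 = 1749690125 multiplications
Strassen's algorithm: 7^(log2(2048)) = 7^11 = 1977326743 multiplications
Difference: 1749690125 - 1977326743 = -227636618 (Strassen uses MORE here due to padding overhead — for small or just-over-power-of-2 n, padding can outweigh the per-level savings)

Standard: 1749690125 multiplications (1205^3). Strassen: 1977326743 multiplications (7^11, after padding to 2048x2048). Strassen reduces 8 recursive multiplications to 7 at each level.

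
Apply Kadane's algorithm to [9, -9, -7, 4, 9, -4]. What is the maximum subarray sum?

Using Kadane's algorithm on [9, -9, -7, 4, 9, -4]:

Scanning through the array:
Position 1 (value -9): max_ending_here = 0, max_so_far = 9
Position 2 (value -7): max_ending_here = -7, max_so_far = 9
Position 3 (value 4): max_ending_here = 4, max_so_far = 9
Position 4 (value 9): max_ending_here = 13, max_so_far = 13
Position 5 (value -4): max_ending_here = 9, max_so_far = 13

Maximum subarray: [4, 9]
Maximum sum: 13

The maximum subarray is [4, 9] with sum 13. This subarray runs from index 3 to index 4.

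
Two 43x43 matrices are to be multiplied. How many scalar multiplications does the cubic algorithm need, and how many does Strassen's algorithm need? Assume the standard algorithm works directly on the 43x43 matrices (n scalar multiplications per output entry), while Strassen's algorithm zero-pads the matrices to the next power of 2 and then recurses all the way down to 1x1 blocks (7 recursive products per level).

Matrix multiplication for 43x43 matrices:

Strassen's algorithm requires power-of-2 dimensions. Pad 43x43 to 64x64 (next power of 2).

Standard algorithm: 43^3 = 79507 multiplications
Strassen's algorithm: 7^(log2(64)) = 7^6 = 117649 multiplications
Difference: 79507 - 117649 = -38142 (Strassen uses MORE here due to padding overhead — for small or just-over-power-of-2 n, padding can outweigh the per-level savings)

Standard: 79507 multiplications (43^3). Strassen: 117649 multiplications (7^6, after padding to 64x64). Strassen reduces 8 recursive multiplications to 7 at each level.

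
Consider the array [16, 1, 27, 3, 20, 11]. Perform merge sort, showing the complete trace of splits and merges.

Merge sort trace:

Split: [16, 1, 27, 3, 20, 11] -> [16, 1, 27] and [3, 20, 11]
  Split: [16, 1, 27] -> [16] and [1, 27]
    Split: [1, 27] -> [1] and [27]
    Merge: [1] + [27] -> [1, 27]
  Merge: [16] + [1, 27] -> [1, 16, 27]
  Split: [3, 20, 11] -> [3] and [20, 11]
    Split: [20, 11] -> [20] and [11]
    Merge: [20] + [11] -> [11, 20]
  Merge: [3] + [11, 20] -> [3, 11, 20]
Merge: [1, 16, 27] + [3, 11, 20] -> [1, 3, 11, 16, 20, 27]

Final sorted array: [1, 3, 11, 16, 20, 27]

The merge sort proceeds by recursively splitting the array and merging sorted halves.
After all merges, the sorted array is [1, 3, 11, 16, 20, 27].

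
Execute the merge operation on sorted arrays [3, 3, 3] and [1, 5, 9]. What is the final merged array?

Merging process:

Compare 3 vs 1: take 1 from right. Merged: [1]
Compare 3 vs 5: take 3 from left. Merged: [1, 3]
Compare 3 vs 5: take 3 from left. Merged: [1, 3, 3]
Compare 3 vs 5: take 3 from left. Merged: [1, 3, 3, 3]
Append remaining from right: [5, 9]. Merged: [1, 3, 3, 3, 5, 9]

Final merged array: [1, 3, 3, 3, 5, 9]
Total comparisons: 4

The merged array is [1, 3, 3, 3, 5, 9], requiring 4 comparisons. The merge step runs in O(n) time where n is the total number of elements.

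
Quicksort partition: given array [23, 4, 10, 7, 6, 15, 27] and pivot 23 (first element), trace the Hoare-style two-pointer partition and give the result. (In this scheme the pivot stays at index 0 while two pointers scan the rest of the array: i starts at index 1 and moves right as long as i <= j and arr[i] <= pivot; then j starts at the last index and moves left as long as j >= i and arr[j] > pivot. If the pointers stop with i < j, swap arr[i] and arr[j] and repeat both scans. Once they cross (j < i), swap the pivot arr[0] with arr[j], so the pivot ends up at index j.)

Hoare-style two-pointer partition with pivot = 23:

Initial array: [23, 4, 10, 7, 6, 15, 27]

Pointers start at i = 1, j = 6.
i ends at 6, j ends at 5: the pointers have crossed (j < i), so scanning stops.

Swap pivot arr[0] with arr[5] to place pivot at position 5: [15, 4, 10, 7, 6, 23, 27]
Pivot position: 5

After partitioning with pivot 23, the array becomes [15, 4, 10, 7, 6, 23, 27]. The pivot is placed at index 5. All elements to the left of the pivot are <= 23, and all elements to the right are > 23.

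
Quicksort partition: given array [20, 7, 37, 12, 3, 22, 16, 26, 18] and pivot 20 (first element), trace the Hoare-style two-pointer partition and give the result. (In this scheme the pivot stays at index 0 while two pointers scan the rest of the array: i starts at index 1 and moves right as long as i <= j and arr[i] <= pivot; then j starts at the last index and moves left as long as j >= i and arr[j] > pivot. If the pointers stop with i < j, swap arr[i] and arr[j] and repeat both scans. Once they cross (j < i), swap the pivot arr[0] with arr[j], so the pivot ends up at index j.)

Hoare-style two-pointer partition with pivot = 20:

Initial array: [20, 7, 37, 12, 3, 22, 16, 26, 18]

Pointers start at i = 1, j = 8.
i stops at index 2 (arr[2]=37 > 20), j stops at index 8 (arr[8]=18 <= 20): swap arr[2] and arr[8], array becomes [20, 7, 18, 12, 3, 22, 16, 26, 37]
i stops at index 5 (arr[5]=22 > 20), j stops at index 6 (arr[6]=16 <= 20): swap arr[5] and arr[6], array becomes [20, 7, 18, 12, 3, 16, 22, 26, 37]
i ends at 6, j ends at 5: the pointers have crossed (j < i), so scanning stops.

Swap pivot arr[0] with arr[5] to place pivot at position 5: [16, 7, 18, 12, 3, 20, 22, 26, 37]
Pivot position: 5

After partitioning with pivot 20, the array becomes [16, 7, 18, 12, 3, 20, 22, 26, 37]. The pivot is placed at index 5. All elements to the left of the pivot are <= 20, and all elements to the right are > 20.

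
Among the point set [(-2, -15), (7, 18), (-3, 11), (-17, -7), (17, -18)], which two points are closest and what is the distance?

Computing all pairwise distances among 5 points:

d((-2, -15), (7, 18)) = 34.2053
d((-2, -15), (-3, 11)) = 26.0192
d((-2, -15), (-17, -7)) = 17.0
d((-2, -15), (17, -18)) = 19.2354
d((7, 18), (-3, 11)) = 12.2066 <-- minimum
d((7, 18), (-17, -7)) = 34.6554
d((7, 18), (17, -18)) = 37.3631
d((-3, 11), (-17, -7)) = 22.8035
d((-3, 11), (17, -18)) = 35.2278
d((-17, -7), (17, -18)) = 35.7351

Closest pair: (7, 18) and (-3, 11) with distance 12.2066

The closest pair is (7, 18) and (-3, 11) with Euclidean distance 12.2066. For 5 points, brute-force pairwise comparison is shown above. For large n, the divide-and-conquer algorithm (sort by x, recurse on halves, check the dividing strip) achieves O(n log n).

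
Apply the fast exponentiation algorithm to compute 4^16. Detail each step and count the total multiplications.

Computing 4^16 by squaring (build up from 4^1; each line after the first costs one multiplication):

4^1 = 4
4^2 = (4^1)^2 = 4^2 = 16
4^4 = (4^2)^2 = 16^2 = 256
4^8 = (4^4)^2 = 256^2 = 65536
4^16 = (4^8)^2 = 65536^2 = 4294967296

Result: 4294967296
Multiplications needed: 4 (4 lines after 4^1)

4^16 = 4294967296. Using exponentiation by squaring, this requires 4 multiplications. The key idea: if the exponent is even, square the half-power; if odd, multiply by the base once.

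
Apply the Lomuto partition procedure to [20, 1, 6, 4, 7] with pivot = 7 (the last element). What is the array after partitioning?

Lomuto partition with pivot = 7:

Initial array: [20, 1, 6, 4, 7]

arr[0]=20 > 7: no swap
arr[1]=1 <= 7: swap with position 0, array becomes [1, 20, 6, 4, 7]
arr[2]=6 <= 7: swap with position 1, array becomes [1, 6, 20, 4, 7]
arr[3]=4 <= 7: swap with position 2, array becomes [1, 6, 4, 20, 7]

Place pivot at position 3: [1, 6, 4, 7, 20]
Pivot position: 3

After partitioning with pivot 7, the array becomes [1, 6, 4, 7, 20]. The pivot is placed at index 3. All elements to the left of the pivot are <= 7, and all elements to the right are > 7.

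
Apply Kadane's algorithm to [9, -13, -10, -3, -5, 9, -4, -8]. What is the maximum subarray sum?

Using Kadane's algorithm on [9, -13, -10, -3, -5, 9, -4, -8]:

Scanning through the array:
Position 1 (value -13): max_ending_here = -4, max_so_far = 9
Position 2 (value -10): max_ending_here = -10, max_so_far = 9
Position 3 (value -3): max_ending_here = -3, max_so_far = 9
Position 4 (value -5): max_ending_here = -5, max_so_far = 9
Position 5 (value 9): max_ending_here = 9, max_so_far = 9
Position 6 (value -4): max_ending_here = 5, max_so_far = 9
Position 7 (value -8): max_ending_here = -3, max_so_far = 9

Maximum subarray: [9]
Maximum sum: 9

The maximum subarray is [9] with sum 9. This subarray runs from index 0 to index 0.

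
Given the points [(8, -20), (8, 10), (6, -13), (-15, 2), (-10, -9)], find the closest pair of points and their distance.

Computing all pairwise distances among 5 points:

d((8, -20), (8, 10)) = 30.0
d((8, -20), (6, -13)) = 7.2801 <-- minimum
d((8, -20), (-15, 2)) = 31.8277
d((8, -20), (-10, -9)) = 21.095
d((8, 10), (6, -13)) = 23.0868
d((8, 10), (-15, 2)) = 24.3516
d((8, 10), (-10, -9)) = 26.1725
d((6, -13), (-15, 2)) = 25.807
d((6, -13), (-10, -9)) = 16.4924
d((-15, 2), (-10, -9)) = 12.083

Closest pair: (8, -20) and (6, -13) with distance 7.2801

The closest pair is (8, -20) and (6, -13) with Euclidean distance 7.2801. For 5 points, brute-force pairwise comparison is shown above. For large n, the divide-and-conquer algorithm (sort by x, recurse on halves, check the dividing strip) achieves O(n log n).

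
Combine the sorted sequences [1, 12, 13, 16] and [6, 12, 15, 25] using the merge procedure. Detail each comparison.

Merging process:

Compare 1 vs 6: take 1 from left. Merged: [1]
Compare 12 vs 6: take 6 from right. Merged: [1, 6]
Compare 12 vs 12: take 12 from left. Merged: [1, 6, 12]
Compare 13 vs 12: take 12 from right. Merged: [1, 6, 12, 12]
Compare 13 vs 15: take 13 from left. Merged: [1, 6, 12, 12, 13]
Compare 16 vs 15: take 15 from right. Merged: [1, 6, 12, 12, 13, 15]
Compare 16 vs 25: take 16 from left. Merged: [1, 6, 12, 12, 13, 15, 16]
Append remaining from right: [25]. Merged: [1, 6, 12, 12, 13, 15, 16, 25]

Final merged array: [1, 6, 12, 12, 13, 15, 16, 25]
Total comparisons: 7

The merged array is [1, 6, 12, 12, 13, 15, 16, 25], requiring 7 comparisons. The merge step runs in O(n) time where n is the total number of elements.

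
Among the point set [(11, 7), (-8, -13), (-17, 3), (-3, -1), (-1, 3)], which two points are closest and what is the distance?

Computing all pairwise distances among 5 points:

d((11, 7), (-8, -13)) = 27.5862
d((11, 7), (-17, 3)) = 28.2843
d((11, 7), (-3, -1)) = 16.1245
d((11, 7), (-1, 3)) = 12.6491
d((-8, -13), (-17, 3)) = 18.3576
d((-8, -13), (-3, -1)) = 13.0
d((-8, -13), (-1, 3)) = 17.4642
d((-17, 3), (-3, -1)) = 14.5602
d((-17, 3), (-1, 3)) = 16.0
d((-3, -1), (-1, 3)) = 4.4721 <-- minimum

Closest pair: (-3, -1) and (-1, 3) with distance 4.4721

The closest pair is (-3, -1) and (-1, 3) with Euclidean distance 4.4721. For 5 points, brute-force pairwise comparison is shown above. For large n, the divide-and-conquer algorithm (sort by x, recurse on halves, check the dividing strip) achieves O(n log n).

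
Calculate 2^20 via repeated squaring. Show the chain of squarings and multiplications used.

Computing 2^20 by squaring (build up from 2^1; each line after the first costs one multiplication):

2^1 = 2
2^2 = (2^1)^2 = 2^2 = 4
2^4 = (2^2)^2 = 4^2 = 16
2^5 = 2 * 2^4 = 2 * 16 = 32
2^10 = (2^5)^2 = 32^2 = 1024
2^20 = (2^10)^2 = 1024^2 = 1048576

Result: 1048576
Multiplications needed: 5 (5 lines after 2^1)

2^20 = 1048576. Using exponentiation by squaring, this requires 5 multiplications. The key idea: if the exponent is even, square the half-power; if odd, multiply by the base once.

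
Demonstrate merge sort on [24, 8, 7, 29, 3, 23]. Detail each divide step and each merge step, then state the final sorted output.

Merge sort trace:

Split: [24, 8, 7, 29, 3, 23] -> [24, 8, 7] and [29, 3, 23]
  Split: [24, 8, 7] -> [24] and [8, 7]
    Split: [8, 7] -> [8] and [7]
    Merge: [8] + [7] -> [7, 8]
  Merge: [24] + [7, 8] -> [7, 8, 24]
  Split: [29, 3, 23] -> [29] and [3, 23]
    Split: [3, 23] -> [3] and [23]
    Merge: [3] + [23] -> [3, 23]
  Merge: [29] + [3, 23] -> [3, 23, 29]
Merge: [7, 8, 24] + [3, 23, 29] -> [3, 7, 8, 23, 24, 29]

Final sorted array: [3, 7, 8, 23, 24, 29]

The merge sort proceeds by recursively splitting the array and merging sorted halves.
After all merges, the sorted array is [3, 7, 8, 23, 24, 29].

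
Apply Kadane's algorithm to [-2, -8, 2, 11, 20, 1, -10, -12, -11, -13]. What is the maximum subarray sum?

Using Kadane's algorithm on [-2, -8, 2, 11, 20, 1, -10, -12, -11, -13]:

Scanning through the array:
Position 1 (value -8): max_ending_here = -8, max_so_far = -2
Position 2 (value 2): max_ending_here = 2, max_so_far = 2
Position 3 (value 11): max_ending_here = 13, max_so_far = 13
Position 4 (value 20): max_ending_here = 33, max_so_far = 33
Position 5 (value 1): max_ending_here = 34, max_so_far = 34
Position 6 (value -10): max_ending_here = 24, max_so_far = 34
Position 7 (value -12): max_ending_here = 12, max_so_far = 34
Position 8 (value -11): max_ending_here = 1, max_so_far = 34
Position 9 (value -13): max_ending_here = -12, max_so_far = 34

Maximum subarray: [2, 11, 20, 1]
Maximum sum: 34

The maximum subarray is [2, 11, 20, 1] with sum 34. This subarray runs from index 2 to index 5.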